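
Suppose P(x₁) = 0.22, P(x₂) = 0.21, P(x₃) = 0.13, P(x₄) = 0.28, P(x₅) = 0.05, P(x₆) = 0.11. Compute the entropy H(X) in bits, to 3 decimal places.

H = −Σ pᵢ log₂ pᵢ.
−0.22·log₂(0.22) = 0.4806
−0.21·log₂(0.21) = 0.4728
−0.13·log₂(0.13) = 0.3826
−0.28·log₂(0.28) = 0.5142
−0.05·log₂(0.05) = 0.2161
−0.11·log₂(0.11) = 0.3503
Sum ≈ 2.4166 → 2.417 bits.

2.417 bits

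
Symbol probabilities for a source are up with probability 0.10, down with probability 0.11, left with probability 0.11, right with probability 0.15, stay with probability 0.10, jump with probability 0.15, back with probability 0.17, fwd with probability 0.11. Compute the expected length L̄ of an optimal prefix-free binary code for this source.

3 bits/symbol

Repeatedly combine the two least-probable nodes; the expected code length is the sum of the merged weights.
merge 1/10 + 1/10 → 1/5
merge 11/100 + 11/100 → 11/50
merge 11/100 + 3/20 → 13/50
merge 3/20 + 17/100 → 8/25
merge 1/5 + 11/50 → 21/50
merge 13/50 + 8/25 → 29/50
merge 21/50 + 29/50 → 1
L = 1/5 + 11/50 + 13/50 + 8/25 + 21/50 + 29/50 + 1 = 3 bits/symbol.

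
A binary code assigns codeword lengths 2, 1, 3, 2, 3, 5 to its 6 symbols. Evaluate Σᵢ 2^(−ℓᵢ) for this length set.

With common denominator 2^5 = 32: Σ 2^(−ℓᵢ) = 8/32 + 16/32 + 4/32 + 8/32 + 4/32 + 1/32 = 41/32 = 1.28125.

1.28125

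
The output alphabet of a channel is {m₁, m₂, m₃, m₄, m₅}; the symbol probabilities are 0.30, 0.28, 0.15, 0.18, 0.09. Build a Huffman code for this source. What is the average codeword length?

2.24 bits/symbol

Repeatedly combine the two least-probable nodes; the expected code length is the sum of the merged weights.
merge 9/100 + 3/20 → 6/25
merge 9/50 + 6/25 → 21/50
merge 7/25 + 3/10 → 29/50
merge 21/50 + 29/50 → 1
L = 6/25 + 21/50 + 29/50 + 1 = 56/25 = 2.24 bits/symbol.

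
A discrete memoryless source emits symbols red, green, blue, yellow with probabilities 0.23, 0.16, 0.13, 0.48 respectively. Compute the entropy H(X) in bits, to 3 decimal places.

1.802 bits

H = −Σ pᵢ log₂ pᵢ.
−0.23·log₂(0.23) = 0.4877
−0.16·log₂(0.16) = 0.4230
−0.13·log₂(0.13) = 0.3826
−0.48·log₂(0.48) = 0.5083
Sum ≈ 1.8016 → 1.802 bits.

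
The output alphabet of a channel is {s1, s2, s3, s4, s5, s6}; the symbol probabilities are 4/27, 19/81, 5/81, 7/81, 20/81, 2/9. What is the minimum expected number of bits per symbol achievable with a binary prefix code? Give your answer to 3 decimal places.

Repeatedly combine the two least-probable nodes; the expected code length is the sum of the merged weights.
merge 5/81 + 7/81 → 4/27
merge 4/27 + 4/27 → 8/27
merge 2/9 + 19/81 → 37/81
merge 20/81 + 8/27 → 44/81
merge 37/81 + 44/81 → 1
L = 4/27 + 8/27 + 37/81 + 44/81 + 1 = 22/9 ≈ 2.444 bits/symbol.

2.444 bits/symbol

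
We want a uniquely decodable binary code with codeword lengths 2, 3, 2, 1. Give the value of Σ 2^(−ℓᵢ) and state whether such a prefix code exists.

With common denominator 2^3 = 8: Σ 2^(−ℓᵢ) = 2/8 + 1/8 + 2/8 + 4/8 = 9/8 = 1.125.
Kraft's inequality requires Σ ≤ 1; here Σ = 1.125 > 1, so no such prefix code exists.

1.125; no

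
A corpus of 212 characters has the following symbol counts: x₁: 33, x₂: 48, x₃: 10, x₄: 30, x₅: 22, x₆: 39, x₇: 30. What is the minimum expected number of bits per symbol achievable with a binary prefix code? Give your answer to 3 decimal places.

Probabilities are the counts divided by 212.
Repeatedly combine the two least-probable nodes; the expected code length is the sum of the merged weights.
merge 5/106 + 11/106 → 8/53
merge 15/106 + 15/106 → 15/53
merge 8/53 + 33/212 → 65/212
merge 39/212 + 12/53 → 87/212
merge 15/53 + 65/212 → 125/212
merge 87/212 + 125/212 → 1
L = 8/53 + 15/53 + 65/212 + 87/212 + 125/212 + 1 = 581/212 ≈ 2.741 bits/symbol.

2.741 bits/symbol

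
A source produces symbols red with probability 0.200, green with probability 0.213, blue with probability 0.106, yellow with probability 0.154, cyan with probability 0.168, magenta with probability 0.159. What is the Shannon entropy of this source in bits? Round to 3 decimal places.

H = −Σ pᵢ log₂ pᵢ.
−0.200·log₂(0.200) = 0.4644
−0.213·log₂(0.213) = 0.4752
−0.106·log₂(0.106) = 0.3432
−0.154·log₂(0.154) = 0.4156
−0.168·log₂(0.168) = 0.4323
−0.159·log₂(0.159) = 0.4218
Sum ≈ 2.5526 → 2.553 bits.

2.553 bits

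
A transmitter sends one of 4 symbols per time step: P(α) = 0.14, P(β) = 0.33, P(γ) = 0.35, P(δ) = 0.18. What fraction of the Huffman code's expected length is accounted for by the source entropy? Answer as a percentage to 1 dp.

Entropy H = −Σ p log₂ p ≈ 1.9003 bits.
Huffman merges: 7/50+9/50→8/25; 8/25+33/100→13/20; 7/20+13/20→1. L = 197/100 ≈ 1.9700.
Efficiency = H/L = 1.9003/1.9700 = 96.5%.

96.5%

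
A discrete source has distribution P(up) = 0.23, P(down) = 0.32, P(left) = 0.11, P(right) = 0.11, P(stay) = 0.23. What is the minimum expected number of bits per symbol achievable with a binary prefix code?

2.22 bits/symbol

Repeatedly combine the two least-probable nodes; the expected code length is the sum of the merged weights.
merge 11/100 + 11/100 → 11/50
merge 11/50 + 23/100 → 9/20
merge 23/100 + 8/25 → 11/20
merge 9/20 + 11/20 → 1
L = 11/50 + 9/20 + 11/20 + 1 = 111/50 = 2.22 bits/symbol.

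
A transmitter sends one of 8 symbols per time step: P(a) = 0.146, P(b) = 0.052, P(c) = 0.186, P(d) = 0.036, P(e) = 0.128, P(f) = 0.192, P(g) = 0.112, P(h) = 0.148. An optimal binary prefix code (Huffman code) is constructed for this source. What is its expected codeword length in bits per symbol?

Repeatedly combine the two least-probable nodes; the expected code length is the sum of the merged weights.
merge 9/250 + 13/250 → 11/125
merge 11/125 + 14/125 → 1/5
merge 16/125 + 73/500 → 137/500
merge 37/250 + 93/500 → 167/500
merge 24/125 + 1/5 → 49/125
merge 137/500 + 167/500 → 76/125
merge 49/125 + 76/125 → 1
L = 11/125 + 1/5 + 137/500 + 167/500 + 49/125 + 76/125 + 1 = 362/125 = 2.896 bits/symbol.

2.896 bits/symbol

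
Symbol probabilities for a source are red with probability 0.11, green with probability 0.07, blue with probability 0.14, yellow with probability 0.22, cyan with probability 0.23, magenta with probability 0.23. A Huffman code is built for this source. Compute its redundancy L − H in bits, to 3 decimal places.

Entropy H = −Σ p log₂ p ≈ 2.4719 bits.
Huffman merges: 7/100+11/100→9/50; 7/50+9/50→8/25; 11/50+23/100→9/20; 23/100+8/25→11/20; 9/20+11/20→1. L = 5/2 ≈ 2.5000.
L − H = 2.5000 − 2.4719 = 0.028 bits.

0.028 bits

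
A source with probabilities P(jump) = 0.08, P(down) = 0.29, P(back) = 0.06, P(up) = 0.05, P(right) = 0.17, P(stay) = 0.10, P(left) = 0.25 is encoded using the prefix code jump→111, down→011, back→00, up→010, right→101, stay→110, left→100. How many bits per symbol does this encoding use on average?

2.94 bits/symbol

L̄ = Σ pᵢ·ℓᵢ = 0.08·3 + 0.29·3 + 0.06·2 + 0.05·3 + 0.17·3 + 0.10·3 + 0.25·3 = 2.94 bits/symbol.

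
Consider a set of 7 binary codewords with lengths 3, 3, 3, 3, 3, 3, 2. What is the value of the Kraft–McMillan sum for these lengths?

With common denominator 2^3 = 8: Σ 2^(−ℓᵢ) = 1/8 + 1/8 + 1/8 + 1/8 + 1/8 + 1/8 + 2/8 = 8/8 = 1.

1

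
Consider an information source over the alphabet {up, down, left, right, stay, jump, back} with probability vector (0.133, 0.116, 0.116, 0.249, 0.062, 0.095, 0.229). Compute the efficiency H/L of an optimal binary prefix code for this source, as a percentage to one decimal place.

99.5%

Entropy H = −Σ p log₂ p ≈ 2.6659 bits.
Huffman merges: 31/500+19/200→157/1000; 29/250+29/250→29/125; 133/1000+157/1000→29/100; 229/1000+29/125→461/1000; 249/1000+29/100→539/1000; 461/1000+539/1000→1. L = 2679/1000 ≈ 2.6790.
Efficiency = H/L = 2.6659/2.6790 = 99.5%.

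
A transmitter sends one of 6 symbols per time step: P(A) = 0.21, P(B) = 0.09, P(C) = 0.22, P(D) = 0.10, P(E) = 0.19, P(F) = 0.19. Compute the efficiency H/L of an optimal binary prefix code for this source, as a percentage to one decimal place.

97.6%

Entropy H = −Σ p log₂ p ≈ 2.5087 bits.
Huffman merges: 9/100+1/10→19/100; 19/100+19/100→19/50; 19/100+21/100→2/5; 11/50+19/50→3/5; 2/5+3/5→1. L = 257/100 ≈ 2.5700.
Efficiency = H/L = 2.5087/2.5700 = 97.6%.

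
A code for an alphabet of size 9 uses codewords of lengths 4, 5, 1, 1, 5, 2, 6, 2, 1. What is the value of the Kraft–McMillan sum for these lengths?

2.140625

With common denominator 2^6 = 64: Σ 2^(−ℓᵢ) = 4/64 + 2/64 + 32/64 + 32/64 + 2/64 + 16/64 + 1/64 + 16/64 + 32/64 = 137/64 = 2.140625.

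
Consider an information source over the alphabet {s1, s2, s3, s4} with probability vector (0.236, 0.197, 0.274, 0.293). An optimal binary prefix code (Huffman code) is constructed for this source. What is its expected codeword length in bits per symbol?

Repeatedly combine the two least-probable nodes; the expected code length is the sum of the merged weights.
merge 197/1000 + 59/250 → 433/1000
merge 137/500 + 293/1000 → 567/1000
merge 433/1000 + 567/1000 → 1
L = 433/1000 + 567/1000 + 1 = 2 bits/symbol.

2 bits/symbol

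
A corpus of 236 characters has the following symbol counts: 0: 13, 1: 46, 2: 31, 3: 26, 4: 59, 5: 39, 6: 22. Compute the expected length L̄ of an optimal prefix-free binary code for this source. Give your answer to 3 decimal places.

Probabilities are the counts divided by 236.
Repeatedly combine the two least-probable nodes; the expected code length is the sum of the merged weights.
merge 13/236 + 11/118 → 35/236
merge 13/118 + 31/236 → 57/236
merge 35/236 + 39/236 → 37/118
merge 23/118 + 57/236 → 103/236
merge 1/4 + 37/118 → 133/236
merge 103/236 + 133/236 → 1
L = 35/236 + 57/236 + 37/118 + 103/236 + 133/236 + 1 = 319/118 ≈ 2.703 bits/symbol.

2.703 bits/symbol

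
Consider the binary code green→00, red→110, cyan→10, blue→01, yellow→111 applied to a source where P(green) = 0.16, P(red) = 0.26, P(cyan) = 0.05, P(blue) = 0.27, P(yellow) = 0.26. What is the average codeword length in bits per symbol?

2.52 bits/symbol

L̄ = Σ pᵢ·ℓᵢ = 0.16·2 + 0.26·3 + 0.05·2 + 0.27·2 + 0.26·3 = 2.52 bits/symbol.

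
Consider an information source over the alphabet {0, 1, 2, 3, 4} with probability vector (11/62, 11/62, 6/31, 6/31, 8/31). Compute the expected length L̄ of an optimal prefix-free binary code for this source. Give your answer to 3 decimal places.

2.355 bits/symbol

Repeatedly combine the two least-probable nodes; the expected code length is the sum of the merged weights.
merge 11/62 + 11/62 → 11/31
merge 6/31 + 6/31 → 12/31
merge 8/31 + 11/31 → 19/31
merge 12/31 + 19/31 → 1
L = 11/31 + 12/31 + 19/31 + 1 = 73/31 ≈ 2.355 bits/symbol.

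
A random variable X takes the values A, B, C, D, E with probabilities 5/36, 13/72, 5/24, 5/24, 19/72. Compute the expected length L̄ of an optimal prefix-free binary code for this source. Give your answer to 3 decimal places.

Repeatedly combine the two least-probable nodes; the expected code length is the sum of the merged weights.
merge 5/36 + 13/72 → 23/72
merge 5/24 + 5/24 → 5/12
merge 19/72 + 23/72 → 7/12
merge 5/12 + 7/12 → 1
L = 23/72 + 5/12 + 7/12 + 1 = 167/72 ≈ 2.319 bits/symbol.

2.319 bits/symbol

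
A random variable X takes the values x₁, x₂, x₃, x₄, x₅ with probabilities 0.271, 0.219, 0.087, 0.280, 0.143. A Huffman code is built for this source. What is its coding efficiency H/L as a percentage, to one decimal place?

99.2%

Entropy H = −Σ p log₂ p ≈ 2.2122 bits.
Huffman merges: 87/1000+143/1000→23/100; 219/1000+23/100→449/1000; 271/1000+7/25→551/1000; 449/1000+551/1000→1. L = 223/100 ≈ 2.2300.
Efficiency = H/L = 2.2122/2.2300 = 99.2%.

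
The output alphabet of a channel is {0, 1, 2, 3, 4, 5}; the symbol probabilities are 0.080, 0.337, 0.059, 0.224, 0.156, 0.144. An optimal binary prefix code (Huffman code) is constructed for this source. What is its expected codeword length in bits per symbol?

2.422 bits/symbol

Repeatedly combine the two least-probable nodes; the expected code length is the sum of the merged weights.
merge 59/1000 + 2/25 → 139/1000
merge 139/1000 + 18/125 → 283/1000
merge 39/250 + 28/125 → 19/50
merge 283/1000 + 337/1000 → 31/50
merge 19/50 + 31/50 → 1
L = 139/1000 + 283/1000 + 19/50 + 31/50 + 1 = 1211/500 = 2.422 bits/symbol.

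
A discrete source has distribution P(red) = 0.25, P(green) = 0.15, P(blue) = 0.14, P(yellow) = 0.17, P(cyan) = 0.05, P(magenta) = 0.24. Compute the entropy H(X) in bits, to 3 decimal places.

2.452 bits

H = −Σ pᵢ log₂ pᵢ.
−0.25·log₂(0.25) = 0.5000
−0.15·log₂(0.15) = 0.4105
−0.14·log₂(0.14) = 0.3971
−0.17·log₂(0.17) = 0.4346
−0.05·log₂(0.05) = 0.2161
−0.24·log₂(0.24) = 0.4941
Sum ≈ 2.4525 → 2.452 bits.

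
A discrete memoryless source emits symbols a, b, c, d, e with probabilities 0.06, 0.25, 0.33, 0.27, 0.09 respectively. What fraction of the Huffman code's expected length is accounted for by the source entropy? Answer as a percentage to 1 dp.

97.4%

Entropy H = −Σ p log₂ p ≈ 2.0940 bits.
Huffman merges: 3/50+9/100→3/20; 3/20+1/4→2/5; 27/100+33/100→3/5; 2/5+3/5→1. L = 43/20 ≈ 2.1500.
Efficiency = H/L = 2.0940/2.1500 = 97.4%.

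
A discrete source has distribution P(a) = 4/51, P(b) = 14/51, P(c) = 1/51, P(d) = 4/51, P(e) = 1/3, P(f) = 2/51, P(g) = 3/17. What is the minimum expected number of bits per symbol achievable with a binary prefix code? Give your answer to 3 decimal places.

Repeatedly combine the two least-probable nodes; the expected code length is the sum of the merged weights.
merge 1/51 + 2/51 → 1/17
merge 1/17 + 4/51 → 7/51
merge 4/51 + 7/51 → 11/51
merge 3/17 + 11/51 → 20/51
merge 14/51 + 1/3 → 31/51
merge 20/51 + 31/51 → 1
L = 1/17 + 7/51 + 11/51 + 20/51 + 31/51 + 1 = 41/17 ≈ 2.412 bits/symbol.

2.412 bits/symbol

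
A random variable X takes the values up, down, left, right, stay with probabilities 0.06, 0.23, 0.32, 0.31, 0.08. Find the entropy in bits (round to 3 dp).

H = −Σ pᵢ log₂ pᵢ.
−0.06·log₂(0.06) = 0.2435
−0.23·log₂(0.23) = 0.4877
−0.32·log₂(0.32) = 0.5260
−0.31·log₂(0.31) = 0.5238
−0.08·log₂(0.08) = 0.2915
Sum ≈ 2.0725 → 2.073 bits.

2.073 bits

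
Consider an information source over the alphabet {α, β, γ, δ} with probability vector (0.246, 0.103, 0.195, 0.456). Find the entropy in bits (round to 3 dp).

1.812 bits

H = −Σ pᵢ log₂ pᵢ.
−0.246·log₂(0.246) = 0.4977
−0.103·log₂(0.103) = 0.3378
−0.195·log₂(0.195) = 0.4599
−0.456·log₂(0.456) = 0.5166
Sum ≈ 1.8120 → 1.812 bits.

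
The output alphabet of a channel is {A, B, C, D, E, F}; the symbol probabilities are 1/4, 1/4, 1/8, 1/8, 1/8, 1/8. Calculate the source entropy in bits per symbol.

2.5 bits

Each probability is a power of 1/2, so log₂(1/p) is an integer.
H = Σ p·log₂(1/p) = 1/4·2 + 1/4·2 + 1/8·3 + 1/8·3 + 1/8·3 + 1/8·3 = 2.5 bits.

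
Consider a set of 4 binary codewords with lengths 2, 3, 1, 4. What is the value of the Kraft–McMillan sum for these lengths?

0.9375

With common denominator 2^4 = 16: Σ 2^(−ℓᵢ) = 4/16 + 2/16 + 8/16 + 1/16 = 15/16 = 0.9375.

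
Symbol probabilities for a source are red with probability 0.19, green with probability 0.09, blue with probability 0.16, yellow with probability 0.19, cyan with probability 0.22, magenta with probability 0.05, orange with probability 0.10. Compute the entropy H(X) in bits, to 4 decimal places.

2.6750 bits

H = −Σ pᵢ log₂ pᵢ.
−0.19·log₂(0.19) = 0.4552
−0.09·log₂(0.09) = 0.3127
−0.16·log₂(0.16) = 0.4230
−0.19·log₂(0.19) = 0.4552
−0.22·log₂(0.22) = 0.4806
−0.05·log₂(0.05) = 0.2161
−0.10·log₂(0.10) = 0.3322
Sum ≈ 2.6750 → 2.6750 bits.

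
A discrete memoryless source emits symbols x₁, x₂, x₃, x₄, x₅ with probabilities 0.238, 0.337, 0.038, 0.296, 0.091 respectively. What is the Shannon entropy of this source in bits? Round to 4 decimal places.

2.0355 bits

H = −Σ pᵢ log₂ pᵢ.
−0.238·log₂(0.238) = 0.4929
−0.337·log₂(0.337) = 0.5288
−0.038·log₂(0.038) = 0.1793
−0.296·log₂(0.296) = 0.5199
−0.091·log₂(0.091) = 0.3147
Sum ≈ 2.0355 → 2.0355 bits.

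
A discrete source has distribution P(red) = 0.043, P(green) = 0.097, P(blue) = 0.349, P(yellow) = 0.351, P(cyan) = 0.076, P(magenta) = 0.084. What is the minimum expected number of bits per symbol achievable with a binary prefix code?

Repeatedly combine the two least-probable nodes; the expected code length is the sum of the merged weights.
merge 43/1000 + 19/250 → 119/1000
merge 21/250 + 97/1000 → 181/1000
merge 119/1000 + 181/1000 → 3/10
merge 3/10 + 349/1000 → 649/1000
merge 351/1000 + 649/1000 → 1
L = 119/1000 + 181/1000 + 3/10 + 649/1000 + 1 = 2249/1000 = 2.249 bits/symbol.

2.249 bits/symbol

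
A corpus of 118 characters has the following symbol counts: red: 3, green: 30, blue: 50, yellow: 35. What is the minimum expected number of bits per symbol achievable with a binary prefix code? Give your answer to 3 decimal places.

1.856 bits/symbol

Probabilities are the counts divided by 118.
Repeatedly combine the two least-probable nodes; the expected code length is the sum of the merged weights.
merge 3/118 + 15/59 → 33/118
merge 33/118 + 35/118 → 34/59
merge 25/59 + 34/59 → 1
L = 33/118 + 34/59 + 1 = 219/118 ≈ 1.856 bits/symbol.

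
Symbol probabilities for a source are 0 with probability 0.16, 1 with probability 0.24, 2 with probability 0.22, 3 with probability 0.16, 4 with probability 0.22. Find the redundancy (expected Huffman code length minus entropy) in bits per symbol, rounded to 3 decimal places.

0.019 bits

Entropy H = −Σ p log₂ p ≈ 2.3013 bits.
Huffman merges: 4/25+4/25→8/25; 11/50+11/50→11/25; 6/25+8/25→14/25; 11/25+14/25→1. L = 58/25 ≈ 2.3200.
L − H = 2.3200 − 2.3013 = 0.019 bits.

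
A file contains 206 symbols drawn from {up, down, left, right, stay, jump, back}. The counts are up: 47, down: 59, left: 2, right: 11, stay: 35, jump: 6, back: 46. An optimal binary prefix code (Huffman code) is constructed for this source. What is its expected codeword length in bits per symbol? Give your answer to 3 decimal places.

2.393 bits/symbol

Probabilities are the counts divided by 206.
Repeatedly combine the two least-probable nodes; the expected code length is the sum of the merged weights.
merge 1/103 + 3/103 → 4/103
merge 4/103 + 11/206 → 19/206
merge 19/206 + 35/206 → 27/103
merge 23/103 + 47/206 → 93/206
merge 27/103 + 59/206 → 113/206
merge 93/206 + 113/206 → 1
L = 4/103 + 19/206 + 27/103 + 93/206 + 113/206 + 1 = 493/206 ≈ 2.393 bits/symbol.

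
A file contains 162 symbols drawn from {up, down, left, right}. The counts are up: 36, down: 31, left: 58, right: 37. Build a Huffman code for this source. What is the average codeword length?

2 bits/symbol

Probabilities are the counts divided by 162.
Repeatedly combine the two least-probable nodes; the expected code length is the sum of the merged weights.
merge 31/162 + 2/9 → 67/162
merge 37/162 + 29/81 → 95/162
merge 67/162 + 95/162 → 1
L = 67/162 + 95/162 + 1 = 2 bits/symbol.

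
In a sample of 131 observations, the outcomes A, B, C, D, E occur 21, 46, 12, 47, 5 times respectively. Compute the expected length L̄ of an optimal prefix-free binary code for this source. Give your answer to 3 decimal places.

Probabilities are the counts divided by 131.
Repeatedly combine the two least-probable nodes; the expected code length is the sum of the merged weights.
merge 5/131 + 12/131 → 17/131
merge 17/131 + 21/131 → 38/131
merge 38/131 + 46/131 → 84/131
merge 47/131 + 84/131 → 1
L = 17/131 + 38/131 + 84/131 + 1 = 270/131 ≈ 2.061 bits/symbol.

2.061 bits/symbol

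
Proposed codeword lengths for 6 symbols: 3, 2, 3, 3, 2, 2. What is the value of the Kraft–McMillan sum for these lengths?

1.125

With common denominator 2^3 = 8: Σ 2^(−ℓᵢ) = 1/8 + 2/8 + 1/8 + 1/8 + 2/8 + 2/8 = 9/8 = 1.125.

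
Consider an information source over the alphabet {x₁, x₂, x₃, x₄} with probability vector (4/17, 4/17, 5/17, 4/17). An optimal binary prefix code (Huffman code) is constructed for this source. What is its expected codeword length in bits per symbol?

Repeatedly combine the two least-probable nodes; the expected code length is the sum of the merged weights.
merge 4/17 + 4/17 → 8/17
merge 4/17 + 5/17 → 9/17
merge 8/17 + 9/17 → 1
L = 8/17 + 9/17 + 1 = 2 bits/symbol.

2 bits/symbol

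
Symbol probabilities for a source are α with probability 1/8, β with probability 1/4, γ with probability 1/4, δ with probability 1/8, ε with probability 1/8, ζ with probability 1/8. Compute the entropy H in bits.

2.5 bits

Each probability is a power of 1/2, so log₂(1/p) is an integer.
H = Σ p·log₂(1/p) = 1/8·3 + 1/4·2 + 1/4·2 + 1/8·3 + 1/8·3 + 1/8·3 = 2.5 bits.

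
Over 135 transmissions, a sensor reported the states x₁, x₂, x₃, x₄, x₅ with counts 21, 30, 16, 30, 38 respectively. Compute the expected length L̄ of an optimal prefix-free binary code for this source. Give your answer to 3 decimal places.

Probabilities are the counts divided by 135.
Repeatedly combine the two least-probable nodes; the expected code length is the sum of the merged weights.
merge 16/135 + 7/45 → 37/135
merge 2/9 + 2/9 → 4/9
merge 37/135 + 38/135 → 5/9
merge 4/9 + 5/9 → 1
L = 37/135 + 4/9 + 5/9 + 1 = 307/135 ≈ 2.274 bits/symbol.

2.274 bits/symbol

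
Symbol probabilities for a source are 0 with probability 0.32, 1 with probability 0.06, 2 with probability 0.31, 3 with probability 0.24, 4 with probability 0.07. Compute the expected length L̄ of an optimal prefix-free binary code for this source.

Repeatedly combine the two least-probable nodes; the expected code length is the sum of the merged weights.
merge 3/50 + 7/100 → 13/100
merge 13/100 + 6/25 → 37/100
merge 31/100 + 8/25 → 63/100
merge 37/100 + 63/100 → 1
L = 13/100 + 37/100 + 63/100 + 1 = 213/100 = 2.13 bits/symbol.

2.13 bits/symbol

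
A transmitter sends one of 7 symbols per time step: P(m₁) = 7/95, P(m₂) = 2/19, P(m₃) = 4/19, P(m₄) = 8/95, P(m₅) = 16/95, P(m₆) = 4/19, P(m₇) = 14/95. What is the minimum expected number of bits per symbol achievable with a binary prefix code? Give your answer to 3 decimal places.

2.737 bits/symbol

Repeatedly combine the two least-probable nodes; the expected code length is the sum of the merged weights.
merge 7/95 + 8/95 → 3/19
merge 2/19 + 14/95 → 24/95
merge 3/19 + 16/95 → 31/95
merge 4/19 + 4/19 → 8/19
merge 24/95 + 31/95 → 11/19
merge 8/19 + 11/19 → 1
L = 3/19 + 24/95 + 31/95 + 8/19 + 11/19 + 1 = 52/19 ≈ 2.737 bits/symbol.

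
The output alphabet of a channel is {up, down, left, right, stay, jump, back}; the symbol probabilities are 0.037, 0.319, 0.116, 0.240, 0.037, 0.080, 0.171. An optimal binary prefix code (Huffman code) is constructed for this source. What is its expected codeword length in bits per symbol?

2.498 bits/symbol

Repeatedly combine the two least-probable nodes; the expected code length is the sum of the merged weights.
merge 37/1000 + 37/1000 → 37/500
merge 37/500 + 2/25 → 77/500
merge 29/250 + 77/500 → 27/100
merge 171/1000 + 6/25 → 411/1000
merge 27/100 + 319/1000 → 589/1000
merge 411/1000 + 589/1000 → 1
L = 37/500 + 77/500 + 27/100 + 411/1000 + 589/1000 + 1 = 1249/500 = 2.498 bits/symbol.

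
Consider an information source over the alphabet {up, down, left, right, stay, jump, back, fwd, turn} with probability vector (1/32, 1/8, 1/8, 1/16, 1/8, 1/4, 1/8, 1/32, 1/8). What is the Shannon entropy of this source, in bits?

Each probability is a power of 1/2, so log₂(1/p) is an integer.
H = Σ p·log₂(1/p) = 1/32·5 + 1/8·3 + 1/8·3 + 1/16·4 + 1/8·3 + 1/4·2 + 1/8·3 + 1/32·5 + 1/8·3 = 2.9375 bits.

2.9375 bits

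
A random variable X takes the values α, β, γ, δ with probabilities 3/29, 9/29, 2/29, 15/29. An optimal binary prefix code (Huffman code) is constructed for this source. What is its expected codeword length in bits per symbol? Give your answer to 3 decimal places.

Repeatedly combine the two least-probable nodes; the expected code length is the sum of the merged weights.
merge 2/29 + 3/29 → 5/29
merge 5/29 + 9/29 → 14/29
merge 14/29 + 15/29 → 1
L = 5/29 + 14/29 + 1 = 48/29 ≈ 1.655 bits/symbol.

1.655 bits/symbol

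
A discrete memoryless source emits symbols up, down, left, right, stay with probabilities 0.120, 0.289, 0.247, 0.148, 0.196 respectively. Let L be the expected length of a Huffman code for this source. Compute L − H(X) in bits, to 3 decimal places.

0.016 bits

Entropy H = −Σ p log₂ p ≈ 2.2517 bits.
Huffman merges: 3/25+37/250→67/250; 49/250+247/1000→443/1000; 67/250+289/1000→557/1000; 443/1000+557/1000→1. L = 567/250 ≈ 2.2680.
L − H = 2.2680 − 2.2517 = 0.016 bits.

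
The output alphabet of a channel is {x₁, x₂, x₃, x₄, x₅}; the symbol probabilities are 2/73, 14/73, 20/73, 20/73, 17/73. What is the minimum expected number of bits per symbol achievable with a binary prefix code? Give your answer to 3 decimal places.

Repeatedly combine the two least-probable nodes; the expected code length is the sum of the merged weights.
merge 2/73 + 14/73 → 16/73
merge 16/73 + 17/73 → 33/73
merge 20/73 + 20/73 → 40/73
merge 33/73 + 40/73 → 1
L = 16/73 + 33/73 + 40/73 + 1 = 162/73 ≈ 2.219 bits/symbol.

2.219 bits/symbol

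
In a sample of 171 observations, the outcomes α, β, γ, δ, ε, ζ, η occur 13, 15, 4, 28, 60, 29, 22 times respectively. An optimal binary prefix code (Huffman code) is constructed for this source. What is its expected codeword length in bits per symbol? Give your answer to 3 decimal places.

2.579 bits/symbol

Probabilities are the counts divided by 171.
Repeatedly combine the two least-probable nodes; the expected code length is the sum of the merged weights.
merge 4/171 + 13/171 → 17/171
merge 5/57 + 17/171 → 32/171
merge 22/171 + 28/171 → 50/171
merge 29/171 + 32/171 → 61/171
merge 50/171 + 20/57 → 110/171
merge 61/171 + 110/171 → 1
L = 17/171 + 32/171 + 50/171 + 61/171 + 110/171 + 1 = 49/19 ≈ 2.579 bits/symbol.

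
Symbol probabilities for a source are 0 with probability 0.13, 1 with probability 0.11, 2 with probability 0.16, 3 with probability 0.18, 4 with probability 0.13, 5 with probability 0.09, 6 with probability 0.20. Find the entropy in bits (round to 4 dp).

H = −Σ pᵢ log₂ pᵢ.
−0.13·log₂(0.13) = 0.3826
−0.11·log₂(0.11) = 0.3503
−0.16·log₂(0.16) = 0.4230
−0.18·log₂(0.18) = 0.4453
−0.13·log₂(0.13) = 0.3826
−0.09·log₂(0.09) = 0.3127
−0.20·log₂(0.20) = 0.4644
Sum ≈ 2.7609 → 2.7609 bits.

2.7609 bits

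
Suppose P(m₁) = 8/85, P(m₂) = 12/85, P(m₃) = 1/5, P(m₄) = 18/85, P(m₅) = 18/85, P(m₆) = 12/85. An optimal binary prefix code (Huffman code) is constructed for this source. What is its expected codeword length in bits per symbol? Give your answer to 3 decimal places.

Repeatedly combine the two least-probable nodes; the expected code length is the sum of the merged weights.
merge 8/85 + 12/85 → 4/17
merge 12/85 + 1/5 → 29/85
merge 18/85 + 18/85 → 36/85
merge 4/17 + 29/85 → 49/85
merge 36/85 + 49/85 → 1
L = 4/17 + 29/85 + 36/85 + 49/85 + 1 = 219/85 ≈ 2.576 bits/symbol.

2.576 bits/symbol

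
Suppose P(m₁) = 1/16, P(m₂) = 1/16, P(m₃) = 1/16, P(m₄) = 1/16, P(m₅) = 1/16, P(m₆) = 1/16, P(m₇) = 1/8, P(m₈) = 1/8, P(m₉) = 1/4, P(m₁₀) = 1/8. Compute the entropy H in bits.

3.125 bits

Each probability is a power of 1/2, so log₂(1/p) is an integer.
H = Σ p·log₂(1/p) = 1/16·4 + 1/16·4 + 1/16·4 + 1/16·4 + 1/16·4 + 1/16·4 + 1/8·3 + 1/8·3 + 1/4·2 + 1/8·3 = 3.125 bits.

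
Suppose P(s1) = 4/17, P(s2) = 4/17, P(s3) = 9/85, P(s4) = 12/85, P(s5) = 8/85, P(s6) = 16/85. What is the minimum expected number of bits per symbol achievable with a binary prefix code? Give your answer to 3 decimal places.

Repeatedly combine the two least-probable nodes; the expected code length is the sum of the merged weights.
merge 8/85 + 9/85 → 1/5
merge 12/85 + 16/85 → 28/85
merge 1/5 + 4/17 → 37/85
merge 4/17 + 28/85 → 48/85
merge 37/85 + 48/85 → 1
L = 1/5 + 28/85 + 37/85 + 48/85 + 1 = 43/17 ≈ 2.529 bits/symbol.

2.529 bits/symbol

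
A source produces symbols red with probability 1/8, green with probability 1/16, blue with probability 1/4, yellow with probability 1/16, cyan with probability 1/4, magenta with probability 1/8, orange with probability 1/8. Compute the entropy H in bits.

2.625 bits

Each probability is a power of 1/2, so log₂(1/p) is an integer.
H = Σ p·log₂(1/p) = 1/8·3 + 1/16·4 + 1/4·2 + 1/16·4 + 1/4·2 + 1/8·3 + 1/8·3 = 2.625 bits.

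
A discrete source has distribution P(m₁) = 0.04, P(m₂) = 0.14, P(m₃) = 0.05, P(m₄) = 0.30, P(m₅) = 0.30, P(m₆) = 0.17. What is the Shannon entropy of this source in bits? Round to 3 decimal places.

H = −Σ pᵢ log₂ pᵢ.
−0.04·log₂(0.04) = 0.1858
−0.14·log₂(0.14) = 0.3971
−0.05·log₂(0.05) = 0.2161
−0.30·log₂(0.30) = 0.5211
−0.30·log₂(0.30) = 0.5211
−0.17·log₂(0.17) = 0.4346
Sum ≈ 2.2757 → 2.276 bits.

2.276 bits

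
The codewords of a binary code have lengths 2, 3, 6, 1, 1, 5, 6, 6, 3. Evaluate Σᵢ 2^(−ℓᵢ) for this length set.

1.578125

With common denominator 2^6 = 64: Σ 2^(−ℓᵢ) = 16/64 + 8/64 + 1/64 + 32/64 + 32/64 + 2/64 + 1/64 + 1/64 + 8/64 = 101/64 = 1.578125.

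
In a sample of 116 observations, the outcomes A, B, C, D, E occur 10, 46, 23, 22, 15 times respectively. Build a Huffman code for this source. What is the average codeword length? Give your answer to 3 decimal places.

2.207 bits/symbol

Probabilities are the counts divided by 116.
Repeatedly combine the two least-probable nodes; the expected code length is the sum of the merged weights.
merge 5/58 + 15/116 → 25/116
merge 11/58 + 23/116 → 45/116
merge 25/116 + 45/116 → 35/58
merge 23/58 + 35/58 → 1
L = 25/116 + 45/116 + 35/58 + 1 = 64/29 ≈ 2.207 bits/symbol.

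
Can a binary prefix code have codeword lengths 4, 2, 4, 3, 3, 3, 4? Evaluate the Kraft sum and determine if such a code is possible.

0.8125; yes

With common denominator 2^4 = 16: Σ 2^(−ℓᵢ) = 1/16 + 4/16 + 1/16 + 2/16 + 2/16 + 2/16 + 1/16 = 13/16 = 0.8125.
Kraft's inequality requires Σ ≤ 1; here Σ = 0.8125 ≤ 1, so such a prefix code exists.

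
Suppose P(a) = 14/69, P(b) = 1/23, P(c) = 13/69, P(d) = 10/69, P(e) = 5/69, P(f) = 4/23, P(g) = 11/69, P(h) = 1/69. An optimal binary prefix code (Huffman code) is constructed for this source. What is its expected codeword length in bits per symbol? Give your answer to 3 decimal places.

2.797 bits/symbol

Repeatedly combine the two least-probable nodes; the expected code length is the sum of the merged weights.
merge 1/69 + 1/23 → 4/69
merge 4/69 + 5/69 → 3/23
merge 3/23 + 10/69 → 19/69
merge 11/69 + 4/23 → 1/3
merge 13/69 + 14/69 → 9/23
merge 19/69 + 1/3 → 14/23
merge 9/23 + 14/23 → 1
L = 4/69 + 3/23 + 19/69 + 1/3 + 9/23 + 14/23 + 1 = 193/69 ≈ 2.797 bits/symbol.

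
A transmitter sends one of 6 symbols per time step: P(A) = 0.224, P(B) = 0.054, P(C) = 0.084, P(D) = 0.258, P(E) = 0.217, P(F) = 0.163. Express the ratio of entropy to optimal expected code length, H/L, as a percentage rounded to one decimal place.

99.2%

Entropy H = −Σ p log₂ p ≈ 2.4202 bits.
Huffman merges: 27/500+21/250→69/500; 69/500+163/1000→301/1000; 217/1000+28/125→441/1000; 129/500+301/1000→559/1000; 441/1000+559/1000→1. L = 2439/1000 ≈ 2.4390.
Efficiency = H/L = 2.4202/2.4390 = 99.2%.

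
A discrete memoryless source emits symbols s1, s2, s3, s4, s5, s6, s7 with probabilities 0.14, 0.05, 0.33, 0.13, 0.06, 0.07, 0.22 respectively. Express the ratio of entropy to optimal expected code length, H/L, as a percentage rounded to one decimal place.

Entropy H = −Σ p log₂ p ≈ 2.5163 bits.
Huffman merges: 1/20+3/50→11/100; 7/100+11/100→9/50; 13/100+7/50→27/100; 9/50+11/50→2/5; 27/100+33/100→3/5; 2/5+3/5→1. L = 64/25 ≈ 2.5600.
Efficiency = H/L = 2.5163/2.5600 = 98.3%.

98.3%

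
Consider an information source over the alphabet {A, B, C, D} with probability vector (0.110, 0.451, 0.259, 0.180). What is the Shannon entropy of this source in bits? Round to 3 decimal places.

1.818 bits

H = −Σ pᵢ log₂ pᵢ.
−0.110·log₂(0.110) = 0.3503
−0.451·log₂(0.451) = 0.5181
−0.259·log₂(0.259) = 0.5048
−0.180·log₂(0.180) = 0.4453
Sum ≈ 1.8185 → 1.818 bits.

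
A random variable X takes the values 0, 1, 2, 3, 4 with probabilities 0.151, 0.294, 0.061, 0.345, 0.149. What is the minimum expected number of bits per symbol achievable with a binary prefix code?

Repeatedly combine the two least-probable nodes; the expected code length is the sum of the merged weights.
merge 61/1000 + 149/1000 → 21/100
merge 151/1000 + 21/100 → 361/1000
merge 147/500 + 69/200 → 639/1000
merge 361/1000 + 639/1000 → 1
L = 21/100 + 361/1000 + 639/1000 + 1 = 221/100 = 2.21 bits/symbol.

2.21 bits/symbol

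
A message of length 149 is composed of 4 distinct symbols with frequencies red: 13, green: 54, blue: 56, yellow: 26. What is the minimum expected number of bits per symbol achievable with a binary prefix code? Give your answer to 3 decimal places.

1.886 bits/symbol

Probabilities are the counts divided by 149.
Repeatedly combine the two least-probable nodes; the expected code length is the sum of the merged weights.
merge 13/149 + 26/149 → 39/149
merge 39/149 + 54/149 → 93/149
merge 56/149 + 93/149 → 1
L = 39/149 + 93/149 + 1 = 281/149 ≈ 1.886 bits/symbol.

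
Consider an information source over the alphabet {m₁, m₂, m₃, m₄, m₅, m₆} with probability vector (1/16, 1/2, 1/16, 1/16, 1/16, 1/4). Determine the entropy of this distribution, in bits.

2 bits

Each probability is a power of 1/2, so log₂(1/p) is an integer.
H = Σ p·log₂(1/p) = 1/16·4 + 1/2·1 + 1/16·4 + 1/16·4 + 1/16·4 + 1/4·2 = 2 bits.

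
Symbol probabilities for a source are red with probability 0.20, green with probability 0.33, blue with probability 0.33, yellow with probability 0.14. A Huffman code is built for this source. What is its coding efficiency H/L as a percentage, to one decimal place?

Entropy H = −Σ p log₂ p ≈ 1.9171 bits.
Huffman merges: 7/50+1/5→17/50; 33/100+33/100→33/50; 17/50+33/50→1. L = 2 ≈ 2.0000.
Efficiency = H/L = 1.9171/2.0000 = 95.9%.

95.9%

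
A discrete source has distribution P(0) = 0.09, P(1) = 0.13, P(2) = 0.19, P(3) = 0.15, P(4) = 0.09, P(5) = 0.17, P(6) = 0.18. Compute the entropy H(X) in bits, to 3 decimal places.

H = −Σ pᵢ log₂ pᵢ.
−0.09·log₂(0.09) = 0.3127
−0.13·log₂(0.13) = 0.3826
−0.19·log₂(0.19) = 0.4552
−0.15·log₂(0.15) = 0.4105
−0.09·log₂(0.09) = 0.3127
−0.17·log₂(0.17) = 0.4346
−0.18·log₂(0.18) = 0.4453
Sum ≈ 2.7536 → 2.754 bits.

2.754 bits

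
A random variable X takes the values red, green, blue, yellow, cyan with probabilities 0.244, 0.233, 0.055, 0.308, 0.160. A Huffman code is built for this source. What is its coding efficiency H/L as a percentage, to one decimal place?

97.6%

Entropy H = −Σ p log₂ p ≈ 2.1627 bits.
Huffman merges: 11/200+4/25→43/200; 43/200+233/1000→56/125; 61/250+77/250→69/125; 56/125+69/125→1. L = 443/200 ≈ 2.2150.
Efficiency = H/L = 2.1627/2.2150 = 97.6%.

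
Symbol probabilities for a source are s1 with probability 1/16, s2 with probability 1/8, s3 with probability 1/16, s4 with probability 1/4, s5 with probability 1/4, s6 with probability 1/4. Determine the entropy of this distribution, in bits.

2.375 bits

Each probability is a power of 1/2, so log₂(1/p) is an integer.
H = Σ p·log₂(1/p) = 1/16·4 + 1/8·3 + 1/16·4 + 1/4·2 + 1/4·2 + 1/4·2 = 2.375 bits.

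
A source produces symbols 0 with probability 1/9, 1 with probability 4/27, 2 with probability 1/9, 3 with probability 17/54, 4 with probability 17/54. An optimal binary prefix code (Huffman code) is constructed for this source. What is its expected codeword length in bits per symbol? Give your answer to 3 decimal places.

2.222 bits/symbol

Repeatedly combine the two least-probable nodes; the expected code length is the sum of the merged weights.
merge 1/9 + 1/9 → 2/9
merge 4/27 + 2/9 → 10/27
merge 17/54 + 17/54 → 17/27
merge 10/27 + 17/27 → 1
L = 2/9 + 10/27 + 17/27 + 1 = 20/9 ≈ 2.222 bits/symbol.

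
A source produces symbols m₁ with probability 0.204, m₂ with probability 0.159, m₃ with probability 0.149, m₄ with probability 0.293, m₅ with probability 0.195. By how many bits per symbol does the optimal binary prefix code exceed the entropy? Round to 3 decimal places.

0.030 bits

Entropy H = −Σ p log₂ p ≈ 2.2777 bits.
Huffman merges: 149/1000+159/1000→77/250; 39/200+51/250→399/1000; 293/1000+77/250→601/1000; 399/1000+601/1000→1. L = 577/250 ≈ 2.3080.
L − H = 2.3080 − 2.2777 = 0.030 bits.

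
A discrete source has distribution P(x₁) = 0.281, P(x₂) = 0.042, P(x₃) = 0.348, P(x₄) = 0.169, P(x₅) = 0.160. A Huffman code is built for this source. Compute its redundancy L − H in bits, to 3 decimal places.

0.109 bits

Entropy H = −Σ p log₂ p ≈ 2.0931 bits.
Huffman merges: 21/500+4/25→101/500; 169/1000+101/500→371/1000; 281/1000+87/250→629/1000; 371/1000+629/1000→1. L = 1101/500 ≈ 2.2020.
L − H = 2.2020 − 2.0931 = 0.109 bits.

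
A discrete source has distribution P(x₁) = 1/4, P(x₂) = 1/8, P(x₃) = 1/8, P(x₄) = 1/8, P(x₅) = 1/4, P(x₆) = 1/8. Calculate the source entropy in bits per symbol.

2.5 bits

Each probability is a power of 1/2, so log₂(1/p) is an integer.
H = Σ p·log₂(1/p) = 1/4·2 + 1/8·3 + 1/8·3 + 1/8·3 + 1/4·2 + 1/8·3 = 2.5 bits.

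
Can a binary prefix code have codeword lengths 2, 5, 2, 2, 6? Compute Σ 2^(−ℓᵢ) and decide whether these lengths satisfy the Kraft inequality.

With common denominator 2^6 = 64: Σ 2^(−ℓᵢ) = 16/64 + 2/64 + 16/64 + 16/64 + 1/64 = 51/64 = 0.796875.
Kraft's inequality requires Σ ≤ 1; here Σ = 0.796875 ≤ 1, so such a prefix code exists.

0.796875; yes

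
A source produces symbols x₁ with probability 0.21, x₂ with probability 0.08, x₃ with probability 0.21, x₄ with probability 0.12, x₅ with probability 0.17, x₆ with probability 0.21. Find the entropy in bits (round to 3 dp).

2.512 bits

H = −Σ pᵢ log₂ pᵢ.
−0.21·log₂(0.21) = 0.4728
−0.08·log₂(0.08) = 0.2915
−0.21·log₂(0.21) = 0.4728
−0.12·log₂(0.12) = 0.3671
−0.17·log₂(0.17) = 0.4346
−0.21·log₂(0.21) = 0.4728
Sum ≈ 2.5116 → 2.512 bits.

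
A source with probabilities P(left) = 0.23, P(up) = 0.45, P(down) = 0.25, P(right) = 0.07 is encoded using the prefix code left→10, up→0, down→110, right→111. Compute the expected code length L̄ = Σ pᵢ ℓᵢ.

1.87 bits/symbol

L̄ = Σ pᵢ·ℓᵢ = 0.23·2 + 0.45·1 + 0.25·3 + 0.07·3 = 1.87 bits/symbol.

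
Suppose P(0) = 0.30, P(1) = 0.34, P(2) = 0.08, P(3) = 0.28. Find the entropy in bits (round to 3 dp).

H = −Σ pᵢ log₂ pᵢ.
−0.30·log₂(0.30) = 0.5211
−0.34·log₂(0.34) = 0.5292
−0.08·log₂(0.08) = 0.2915
−0.28·log₂(0.28) = 0.5142
Sum ≈ 1.8560 → 1.856 bits.

1.856 bits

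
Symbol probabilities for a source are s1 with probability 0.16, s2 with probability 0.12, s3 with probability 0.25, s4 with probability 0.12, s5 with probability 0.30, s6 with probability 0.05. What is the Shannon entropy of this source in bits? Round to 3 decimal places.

2.394 bits

H = −Σ pᵢ log₂ pᵢ.
−0.16·log₂(0.16) = 0.4230
−0.12·log₂(0.12) = 0.3671
−0.25·log₂(0.25) = 0.5000
−0.12·log₂(0.12) = 0.3671
−0.30·log₂(0.30) = 0.5211
−0.05·log₂(0.05) = 0.2161
Sum ≈ 2.3943 → 2.394 bits.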